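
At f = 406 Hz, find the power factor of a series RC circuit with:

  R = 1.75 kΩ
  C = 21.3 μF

Step 1 — Angular frequency: ω = 2π·f = 2π·406 = 2551 rad/s.
Step 2 — Component impedances:
  R: Z = R = 1750 Ω
  C: Z = 1/(jωC) = -j/(ω·C) = 0 - j18.4 Ω
Step 3 — Series combination: Z_total = R + C = 1750 - j18.4 Ω = 1750∠-0.6° Ω.
Step 4 — Power factor: PF = cos(φ) = Re(Z)/|Z| = 1750/1750.1 = 0.9999.
Step 5 — Type: Im(Z) = -18.4 ⇒ leading (phase φ = -0.6°).

PF = 0.9999 (leading, φ = -0.6°)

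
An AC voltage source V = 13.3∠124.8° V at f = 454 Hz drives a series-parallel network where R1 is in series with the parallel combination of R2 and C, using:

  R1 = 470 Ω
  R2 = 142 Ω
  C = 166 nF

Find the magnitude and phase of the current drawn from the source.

Step 1 — Angular frequency: ω = 2π·f = 2π·454 = 2853 rad/s.
Step 2 — Component impedances:
  R1: Z = R = 470 Ω
  R2: Z = R = 142 Ω
  C: Z = 1/(jωC) = -j/(ω·C) = 0 - j2112 Ω
Step 3 — Parallel branch: R2 || C = 1/(1/R2 + 1/C) = 141.4 - j9.505 Ω.
Step 4 — Series with R1: Z_total = R1 + (R2 || C) = 611.4 - j9.505 Ω = 611.4∠-0.9° Ω.
Step 5 — Source phasor: V = 13.3∠124.8° V = -7.59 + j10.92 V.
Step 6 — Ohm's law: I = V / Z_total = (-7.59 + j10.92) / (611.4 - j9.505) = -0.01269 + j0.01767 A.
Step 7 — Convert to polar: |I| = 0.02175 A, ∠I = 125.7°.

I = 0.02175∠125.7° A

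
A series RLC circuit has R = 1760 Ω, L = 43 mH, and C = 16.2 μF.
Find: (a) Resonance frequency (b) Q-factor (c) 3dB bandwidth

Step 1 — Resonance: ω₀ = 1/√(LC) = 1/√(0.043·1.62e-05) = 1198 rad/s.
Step 2 — f₀ = ω₀/(2π) = 190.7 Hz.
Step 3 — Series Q: Q = ω₀L/R = 1198·0.043/1760 = 0.02927.
Step 4 — Bandwidth: Δω = ω₀/Q = 4.093e+04 rad/s; BW = Δω/(2π) = 6514 Hz.

(a) f₀ = 190.7 Hz  (b) Q = 0.02927  (c) BW = 6514 Hz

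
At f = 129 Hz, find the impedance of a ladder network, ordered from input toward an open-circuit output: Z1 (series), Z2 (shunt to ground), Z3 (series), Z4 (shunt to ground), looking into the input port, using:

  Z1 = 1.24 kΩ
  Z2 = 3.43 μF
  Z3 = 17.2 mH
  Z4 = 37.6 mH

Step 1 — Angular frequency: ω = 2π·f = 2π·129 = 810.5 rad/s.
Step 2 — Component impedances:
  Z1: Z = R = 1240 Ω
  Z2: Z = 1/(jωC) = -j/(ω·C) = 0 - j359.7 Ω
  Z3: Z = jωL = j·810.5·0.0172 = 0 + j13.94 Ω
  Z4: Z = jωL = j·810.5·0.0376 = 0 + j30.48 Ω
Step 3 — Ladder network (open output): work backward from the far end, alternating series and parallel combinations. Z_in = 1240 + j50.67 Ω = 1241∠2.3° Ω.

Z = 1240 + j50.67 Ω = 1241∠2.3° Ω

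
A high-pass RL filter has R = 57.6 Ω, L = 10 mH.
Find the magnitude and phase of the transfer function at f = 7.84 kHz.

Step 1 — Angular frequency: ω = 2π·7840 = 4.926e+04 rad/s.
Step 2 — Transfer function: H(jω) = jωL/(R + jωL).
Step 3 — Numerator jωL = j·492.6; denominator R + jωL = 57.6 + j492.6.
Step 4 — H = 0.9865 + j0.1154.
Step 5 — Magnitude: |H| = 0.9932 (-0.1 dB); phase: φ = 6.7°.

|H| = 0.9932 (-0.1 dB), φ = 6.7°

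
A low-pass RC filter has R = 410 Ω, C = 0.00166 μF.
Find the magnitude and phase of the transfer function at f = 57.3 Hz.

Step 1 — Angular frequency: ω = 2π·57.3 = 360 rad/s.
Step 2 — Transfer function: H(jω) = 1/(1 + jωRC).
Step 3 — Denominator: 1 + jωRC = 1 + j·360·410·1.66e-09 = 1 + j0.000245.
Step 4 — H = 1 - j0.000245.
Step 5 — Magnitude: |H| = 1 (-0.0 dB); phase: φ = -0.0°.

|H| = 1 (-0.0 dB), φ = -0.0°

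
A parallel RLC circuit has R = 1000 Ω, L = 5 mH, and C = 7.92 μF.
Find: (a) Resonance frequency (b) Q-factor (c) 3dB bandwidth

Step 1 — Resonance: ω₀ = 1/√(LC) = 1/√(0.005·7.92e-06) = 5025 rad/s.
Step 2 — f₀ = ω₀/(2π) = 799.8 Hz.
Step 3 — Parallel Q: Q = R/(ω₀L) = 1000/(5025·0.005) = 39.8.
Step 4 — Bandwidth: Δω = ω₀/Q = 126.3 rad/s; BW = Δω/(2π) = 20.1 Hz.

(a) f₀ = 799.8 Hz  (b) Q = 39.8  (c) BW = 20.1 Hz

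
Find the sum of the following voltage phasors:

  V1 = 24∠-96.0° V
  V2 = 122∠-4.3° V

Step 1 — Convert each phasor to rectangular form:
  V1 = 24·(cos(-96.0°) + j·sin(-96.0°)) = -2.509 - j23.87 V
  V2 = 122·(cos(-4.3°) + j·sin(-4.3°)) = 121.7 - j9.147 V
Step 2 — Sum components: V_total = 119.1 - j33.02 V.
Step 3 — Convert to polar: |V_total| = 123.6 V, ∠V_total = -15.5°.

V_total = 123.6∠-15.5° V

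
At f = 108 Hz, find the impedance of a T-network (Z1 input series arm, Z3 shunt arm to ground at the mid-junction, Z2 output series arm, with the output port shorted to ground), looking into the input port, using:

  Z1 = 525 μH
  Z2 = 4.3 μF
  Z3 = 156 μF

Step 1 — Angular frequency: ω = 2π·f = 2π·108 = 678.6 rad/s.
Step 2 — Component impedances:
  Z1: Z = jωL = j·678.6·0.000525 = 0 + j0.3563 Ω
  Z2: Z = 1/(jωC) = -j/(ω·C) = 0 - j342.7 Ω
  Z3: Z = 1/(jωC) = -j/(ω·C) = 0 - j9.447 Ω
Step 3 — With the output port shorted to ground, the output series arm Z2 runs from the junction to ground; the shunt arm Z3 also runs from the junction to ground. They appear in parallel: Z3 || Z2 = 0 - j9.193 Ω.
Step 4 — Series with input arm Z1: Z_in = Z1 + (Z3 || Z2) = 0 - j8.837 Ω = 8.837∠-90.0° Ω.

Z = 0 - j8.837 Ω = 8.837∠-90.0° Ω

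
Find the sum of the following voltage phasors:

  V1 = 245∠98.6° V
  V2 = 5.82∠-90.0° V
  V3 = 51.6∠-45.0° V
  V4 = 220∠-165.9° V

Step 1 — Convert each phasor to rectangular form:
  V1 = 245·(cos(98.6°) + j·sin(98.6°)) = -36.64 + j242.2 V
  V2 = 5.82·(cos(-90.0°) + j·sin(-90.0°)) = 0 - j5.82 V
  V3 = 51.6·(cos(-45.0°) + j·sin(-45.0°)) = 36.49 - j36.49 V
  V4 = 220·(cos(-165.9°) + j·sin(-165.9°)) = -213.4 - j53.6 V
Step 2 — Sum components: V_total = -213.5 + j146.3 V.
Step 3 — Convert to polar: |V_total| = 258.9 V, ∠V_total = 145.6°.

V_total = 258.9∠145.6° V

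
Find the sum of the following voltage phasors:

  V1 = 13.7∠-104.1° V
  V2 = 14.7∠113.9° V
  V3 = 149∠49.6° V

Step 1 — Convert each phasor to rectangular form:
  V1 = 13.7·(cos(-104.1°) + j·sin(-104.1°)) = -3.338 - j13.29 V
  V2 = 14.7·(cos(113.9°) + j·sin(113.9°)) = -5.956 + j13.44 V
  V3 = 149·(cos(49.6°) + j·sin(49.6°)) = 96.57 + j113.5 V
Step 2 — Sum components: V_total = 87.28 + j113.6 V.
Step 3 — Convert to polar: |V_total| = 143.3 V, ∠V_total = 52.5°.

V_total = 143.3∠52.5° V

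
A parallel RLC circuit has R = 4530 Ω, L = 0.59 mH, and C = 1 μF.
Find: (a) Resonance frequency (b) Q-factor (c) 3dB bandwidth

Step 1 — Resonance: ω₀ = 1/√(LC) = 1/√(0.00059·1e-06) = 4.117e+04 rad/s.
Step 2 — f₀ = ω₀/(2π) = 6552 Hz.
Step 3 — Parallel Q: Q = R/(ω₀L) = 4530/(4.117e+04·0.00059) = 186.5.
Step 4 — Bandwidth: Δω = ω₀/Q = 220.8 rad/s; BW = Δω/(2π) = 35.13 Hz.

(a) f₀ = 6552 Hz  (b) Q = 186.5  (c) BW = 35.13 Hz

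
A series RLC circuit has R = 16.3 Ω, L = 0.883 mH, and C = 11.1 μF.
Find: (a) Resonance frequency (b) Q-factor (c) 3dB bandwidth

Step 1 — Resonance: ω₀ = 1/√(LC) = 1/√(0.000883·1.11e-05) = 1.01e+04 rad/s.
Step 2 — f₀ = ω₀/(2π) = 1608 Hz.
Step 3 — Series Q: Q = ω₀L/R = 1.01e+04·0.000883/16.3 = 0.5472.
Step 4 — Bandwidth: Δω = ω₀/Q = 1.846e+04 rad/s; BW = Δω/(2π) = 2938 Hz.

(a) f₀ = 1608 Hz  (b) Q = 0.5472  (c) BW = 2938 Hz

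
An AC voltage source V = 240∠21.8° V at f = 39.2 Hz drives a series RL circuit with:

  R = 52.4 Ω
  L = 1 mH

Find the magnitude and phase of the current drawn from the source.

Step 1 — Angular frequency: ω = 2π·f = 2π·39.2 = 246.3 rad/s.
Step 2 — Component impedances:
  R: Z = R = 52.4 Ω
  L: Z = jωL = j·246.3·0.001 = 0 + j0.2463 Ω
Step 3 — Series combination: Z_total = R + L = 52.4 + j0.2463 Ω = 52.4∠0.3° Ω.
Step 4 — Source phasor: V = 240∠21.8° V = 222.8 + j89.13 V.
Step 5 — Ohm's law: I = V / Z_total = (222.8 + j89.13) / (52.4 + j0.2463) = 4.261 + j1.681 A.
Step 6 — Convert to polar: |I| = 4.58 A, ∠I = 21.5°.

I = 4.58∠21.5° A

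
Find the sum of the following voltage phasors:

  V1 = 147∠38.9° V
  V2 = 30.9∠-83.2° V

Step 1 — Convert each phasor to rectangular form:
  V1 = 147·(cos(38.9°) + j·sin(38.9°)) = 114.4 + j92.31 V
  V2 = 30.9·(cos(-83.2°) + j·sin(-83.2°)) = 3.659 - j30.68 V
Step 2 — Sum components: V_total = 118.1 + j61.63 V.
Step 3 — Convert to polar: |V_total| = 133.2 V, ∠V_total = 27.6°.

V_total = 133.2∠27.6° V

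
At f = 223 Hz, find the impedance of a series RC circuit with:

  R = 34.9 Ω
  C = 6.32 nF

Step 1 — Angular frequency: ω = 2π·f = 2π·223 = 1401 rad/s.
Step 2 — Component impedances:
  R: Z = R = 34.9 Ω
  C: Z = 1/(jωC) = -j/(ω·C) = 0 - j1.129e+05 Ω
Step 3 — Series combination: Z_total = R + C = 34.9 - j1.129e+05 Ω = 1.129e+05∠-90.0° Ω.

Z = 34.9 - j1.129e+05 Ω = 1.129e+05∠-90.0° Ω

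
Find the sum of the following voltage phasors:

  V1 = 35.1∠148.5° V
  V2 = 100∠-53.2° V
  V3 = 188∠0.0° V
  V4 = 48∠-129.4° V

Step 1 — Convert each phasor to rectangular form:
  V1 = 35.1·(cos(148.5°) + j·sin(148.5°)) = -29.93 + j18.34 V
  V2 = 100·(cos(-53.2°) + j·sin(-53.2°)) = 59.9 - j80.07 V
  V3 = 188·(cos(0.0°) + j·sin(0.0°)) = 188 V
  V4 = 48·(cos(-129.4°) + j·sin(-129.4°)) = -30.47 - j37.09 V
Step 2 — Sum components: V_total = 187.5 - j98.82 V.
Step 3 — Convert to polar: |V_total| = 212 V, ∠V_total = -27.8°.

V_total = 212∠-27.8° V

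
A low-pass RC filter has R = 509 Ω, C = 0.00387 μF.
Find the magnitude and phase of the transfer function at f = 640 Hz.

Step 1 — Angular frequency: ω = 2π·640 = 4021 rad/s.
Step 2 — Transfer function: H(jω) = 1/(1 + jωRC).
Step 3 — Denominator: 1 + jωRC = 1 + j·4021·509·3.87e-09 = 1 + j0.007921.
Step 4 — H = 0.9999 - j0.007921.
Step 5 — Magnitude: |H| = 1 (-0.0 dB); phase: φ = -0.5°.

|H| = 1 (-0.0 dB), φ = -0.5°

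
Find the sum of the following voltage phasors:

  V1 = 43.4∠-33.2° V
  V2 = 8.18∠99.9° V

Step 1 — Convert each phasor to rectangular form:
  V1 = 43.4·(cos(-33.2°) + j·sin(-33.2°)) = 36.32 - j23.76 V
  V2 = 8.18·(cos(99.9°) + j·sin(99.9°)) = -1.406 + j8.058 V
Step 2 — Sum components: V_total = 34.91 - j15.71 V.
Step 3 — Convert to polar: |V_total| = 38.28 V, ∠V_total = -24.2°.

V_total = 38.28∠-24.2° V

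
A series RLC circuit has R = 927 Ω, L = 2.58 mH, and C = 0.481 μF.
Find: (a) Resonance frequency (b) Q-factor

Step 1 — Resonance condition Im(Z)=0 gives ω₀ = 1/√(LC).
Step 2 — ω₀ = 1/√(0.00258·4.81e-07) = 2.839e+04 rad/s.
Step 3 — f₀ = ω₀/(2π) = 4518 Hz.
Step 4 — Series Q: Q = ω₀L/R = 2.839e+04·0.00258/927 = 0.07901.

(a) f₀ = 4518 Hz  (b) Q = 0.07901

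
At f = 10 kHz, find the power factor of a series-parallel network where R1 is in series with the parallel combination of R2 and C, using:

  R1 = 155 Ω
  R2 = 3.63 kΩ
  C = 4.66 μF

Step 1 — Angular frequency: ω = 2π·f = 2π·1e+04 = 6.283e+04 rad/s.
Step 2 — Component impedances:
  R1: Z = R = 155 Ω
  R2: Z = R = 3630 Ω
  C: Z = 1/(jωC) = -j/(ω·C) = 0 - j3.415 Ω
Step 3 — Parallel branch: R2 || C = 1/(1/R2 + 1/C) = 0.003213 - j3.415 Ω.
Step 4 — Series with R1: Z_total = R1 + (R2 || C) = 155 - j3.415 Ω = 155∠-1.3° Ω.
Step 5 — Power factor: PF = cos(φ) = Re(Z)/|Z| = 155.003/155.041 = 0.9998.
Step 6 — Type: Im(Z) = -3.415 ⇒ leading (phase φ = -1.3°).

PF = 0.9998 (leading, φ = -1.3°)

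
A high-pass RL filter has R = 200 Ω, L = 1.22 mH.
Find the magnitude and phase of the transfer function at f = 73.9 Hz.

Step 1 — Angular frequency: ω = 2π·73.9 = 464.3 rad/s.
Step 2 — Transfer function: H(jω) = jωL/(R + jωL).
Step 3 — Numerator jωL = j·0.5665; denominator R + jωL = 200 + j0.5665.
Step 4 — H = 8.022e-06 + j0.002832.
Step 5 — Magnitude: |H| = 0.002832 (-51.0 dB); phase: φ = 89.8°.

|H| = 0.002832 (-51.0 dB), φ = 89.8°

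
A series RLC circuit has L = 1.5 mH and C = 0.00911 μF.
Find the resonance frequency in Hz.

Step 1 — Resonance condition Im(Z)=0 gives ω₀ = 1/√(LC).
Step 2 — ω₀ = 1/√(0.0015·9.11e-09) = 2.705e+05 rad/s.
Step 3 — f₀ = ω₀/(2π) = 4.305e+04 Hz.

f₀ = 4.305e+04 Hz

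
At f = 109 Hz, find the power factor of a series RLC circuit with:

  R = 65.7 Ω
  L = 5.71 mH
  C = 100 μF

Step 1 — Angular frequency: ω = 2π·f = 2π·109 = 684.9 rad/s.
Step 2 — Component impedances:
  R: Z = R = 65.7 Ω
  L: Z = jωL = j·684.9·0.00571 = 0 + j3.911 Ω
  C: Z = 1/(jωC) = -j/(ω·C) = 0 - j14.6 Ω
Step 3 — Series combination: Z_total = R + L + C = 65.7 - j10.69 Ω = 66.56∠-9.2° Ω.
Step 4 — Power factor: PF = cos(φ) = Re(Z)/|Z| = 65.7/66.564 = 0.987.
Step 5 — Type: Im(Z) = -10.69 ⇒ leading (phase φ = -9.2°).

PF = 0.987 (leading, φ = -9.2°)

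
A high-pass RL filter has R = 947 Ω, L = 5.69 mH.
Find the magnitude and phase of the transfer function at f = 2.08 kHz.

Step 1 — Angular frequency: ω = 2π·2080 = 1.307e+04 rad/s.
Step 2 — Transfer function: H(jω) = jωL/(R + jωL).
Step 3 — Numerator jωL = j·74.36; denominator R + jωL = 947 + j74.36.
Step 4 — H = 0.006128 + j0.07804.
Step 5 — Magnitude: |H| = 0.07828 (-22.1 dB); phase: φ = 85.5°.

|H| = 0.07828 (-22.1 dB), φ = 85.5°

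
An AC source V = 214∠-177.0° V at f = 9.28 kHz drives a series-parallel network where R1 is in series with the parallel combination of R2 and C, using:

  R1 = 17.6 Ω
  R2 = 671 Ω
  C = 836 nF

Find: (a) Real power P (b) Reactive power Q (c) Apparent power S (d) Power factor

Step 1 — Angular frequency: ω = 2π·f = 2π·9280 = 5.831e+04 rad/s.
Step 2 — Component impedances:
  R1: Z = R = 17.6 Ω
  R2: Z = R = 671 Ω
  C: Z = 1/(jωC) = -j/(ω·C) = 0 - j20.51 Ω
Step 3 — Parallel branch: R2 || C = 1/(1/R2 + 1/C) = 0.6266 - j20.5 Ω.
Step 4 — Series with R1: Z_total = R1 + (R2 || C) = 18.23 - j20.5 Ω = 27.43∠-48.4° Ω.
Step 5 — Source phasor: V = 214∠-177.0° V = -213.7 - j11.2 V.
Step 6 — Current: I = V / Z = -4.873 - j6.094 A = 7.802∠-128.6° A.
Step 7 — Complex power: S = V·I* = 1110 - j1248 VA.
Step 8 — Real power: P = Re(S) = 1110 W.
Step 9 — Reactive power: Q = Im(S) = -1248 VAR.
Step 10 — Apparent power: |S| = 1670 VA.
Step 11 — Power factor: PF = P/|S| = 0.6645 (leading).

(a) P = 1110 W  (b) Q = -1248 VAR  (c) S = 1670 VA  (d) PF = 0.6645 (leading)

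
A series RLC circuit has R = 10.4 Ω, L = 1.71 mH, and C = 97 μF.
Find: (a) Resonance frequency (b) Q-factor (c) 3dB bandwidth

Step 1 — Resonance condition Im(Z)=0 gives ω₀ = 1/√(LC).
Step 2 — ω₀ = 1/√(0.00171·9.7e-05) = 2455 rad/s.
Step 3 — f₀ = ω₀/(2π) = 390.8 Hz.
Step 4 — Series Q: Q = ω₀L/R = 2455·0.00171/10.4 = 0.4037.
Step 5 — 3dB bandwidth: Δω = ω₀/Q = 6082 rad/s; BW = Δω/(2π) = 968 Hz.

(a) f₀ = 390.8 Hz  (b) Q = 0.4037  (c) BW = 968 Hz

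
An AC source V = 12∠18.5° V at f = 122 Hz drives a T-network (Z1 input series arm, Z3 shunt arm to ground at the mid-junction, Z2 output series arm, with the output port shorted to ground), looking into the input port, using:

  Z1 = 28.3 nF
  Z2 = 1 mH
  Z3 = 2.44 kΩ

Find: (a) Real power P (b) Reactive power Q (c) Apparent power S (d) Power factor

Step 1 — Angular frequency: ω = 2π·f = 2π·122 = 766.5 rad/s.
Step 2 — Component impedances:
  Z1: Z = 1/(jωC) = -j/(ω·C) = 0 - j4.61e+04 Ω
  Z2: Z = jωL = j·766.5·0.001 = 0 + j0.7665 Ω
  Z3: Z = R = 2440 Ω
Step 3 — With the output port shorted to ground, the output series arm Z2 runs from the junction to ground; the shunt arm Z3 also runs from the junction to ground. They appear in parallel: Z3 || Z2 = 0.0002408 + j0.7665 Ω.
Step 4 — Series with input arm Z1: Z_in = Z1 + (Z3 || Z2) = 0.0002408 - j4.61e+04 Ω = 4.61e+04∠-90.0° Ω.
Step 5 — Source phasor: V = 12∠18.5° V = 11.38 + j3.808 V.
Step 6 — Current: I = V / Z = -8.26e-05 + j0.0002469 A = 0.0002603∠108.5° A.
Step 7 — Complex power: S = V·I* = 1.632e-11 - j0.003124 VA.
Step 8 — Real power: P = Re(S) = 1.632e-11 W.
Step 9 — Reactive power: Q = Im(S) = -0.003124 VAR.
Step 10 — Apparent power: |S| = 0.003124 VA.
Step 11 — Power factor: PF = P/|S| = 5.224e-09 (leading).

(a) P = 1.632e-11 W  (b) Q = -0.003124 VAR  (c) S = 0.003124 VA  (d) PF = 5.224e-09 (leading)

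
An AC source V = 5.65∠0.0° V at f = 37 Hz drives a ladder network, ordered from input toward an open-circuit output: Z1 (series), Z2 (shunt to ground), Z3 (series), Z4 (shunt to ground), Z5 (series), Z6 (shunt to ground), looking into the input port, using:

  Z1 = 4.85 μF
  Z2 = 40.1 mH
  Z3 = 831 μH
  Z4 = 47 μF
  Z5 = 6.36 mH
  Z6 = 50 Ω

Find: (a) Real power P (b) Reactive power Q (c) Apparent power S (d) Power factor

Step 1 — Angular frequency: ω = 2π·f = 2π·37 = 232.5 rad/s.
Step 2 — Component impedances:
  Z1: Z = 1/(jωC) = -j/(ω·C) = 0 - j886.9 Ω
  Z2: Z = jωL = j·232.5·0.0401 = 0 + j9.322 Ω
  Z3: Z = jωL = j·232.5·0.000831 = 0 + j0.1932 Ω
  Z4: Z = 1/(jωC) = -j/(ω·C) = 0 - j91.52 Ω
  Z5: Z = jωL = j·232.5·0.00636 = 0 + j1.479 Ω
  Z6: Z = R = 50 Ω
Step 3 — Ladder network (open output): work backward from the far end, alternating series and parallel combinations. Z_in = 2.045 - j877 Ω = 877∠-89.9° Ω.
Step 4 — Source phasor: V = 5.65∠0.0° V = 5.65 V.
Step 5 — Current: I = V / Z = 1.502e-05 + j0.006442 A = 0.006442∠89.9° A.
Step 6 — Complex power: S = V·I* = 8.488e-05 - j0.0364 VA.
Step 7 — Real power: P = Re(S) = 8.488e-05 W.
Step 8 — Reactive power: Q = Im(S) = -0.0364 VAR.
Step 9 — Apparent power: |S| = 0.0364 VA.
Step 10 — Power factor: PF = P/|S| = 0.002332 (leading).

(a) P = 8.488e-05 W  (b) Q = -0.0364 VAR  (c) S = 0.0364 VA  (d) PF = 0.002332 (leading)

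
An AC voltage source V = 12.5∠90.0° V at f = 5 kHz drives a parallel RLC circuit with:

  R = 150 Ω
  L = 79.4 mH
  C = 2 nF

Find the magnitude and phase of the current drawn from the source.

Step 1 — Angular frequency: ω = 2π·f = 2π·5000 = 3.142e+04 rad/s.
Step 2 — Component impedances:
  R: Z = R = 150 Ω
  L: Z = jωL = j·3.142e+04·0.0794 = 0 + j2494 Ω
  C: Z = 1/(jωC) = -j/(ω·C) = 0 - j1.592e+04 Ω
Step 3 — Parallel combination: 1/Z_total = 1/R + 1/L + 1/C; Z_total = 149.6 + j7.587 Ω = 149.8∠2.9° Ω.
Step 4 — Source phasor: V = 12.5∠90.0° V = 0 + j12.5 V.
Step 5 — Ohm's law: I = V / Z_total = (0 + j12.5) / (149.6 + j7.587) = 0.004226 + j0.08333 A.
Step 6 — Convert to polar: |I| = 0.08344 A, ∠I = 87.1°.

I = 0.08344∠87.1° A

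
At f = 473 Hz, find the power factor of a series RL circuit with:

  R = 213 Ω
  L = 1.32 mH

Step 1 — Angular frequency: ω = 2π·f = 2π·473 = 2972 rad/s.
Step 2 — Component impedances:
  R: Z = R = 213 Ω
  L: Z = jωL = j·2972·0.00132 = 0 + j3.923 Ω
Step 3 — Series combination: Z_total = R + L = 213 + j3.923 Ω = 213∠1.1° Ω.
Step 4 — Power factor: PF = cos(φ) = Re(Z)/|Z| = 213/213.04 = 0.9998.
Step 5 — Type: Im(Z) = 3.923 ⇒ lagging (phase φ = 1.1°).

PF = 0.9998 (lagging, φ = 1.1°)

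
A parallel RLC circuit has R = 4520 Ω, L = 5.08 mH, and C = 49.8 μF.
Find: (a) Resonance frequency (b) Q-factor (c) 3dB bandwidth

Step 1 — Resonance: ω₀ = 1/√(LC) = 1/√(0.00508·4.98e-05) = 1988 rad/s.
Step 2 — f₀ = ω₀/(2π) = 316.4 Hz.
Step 3 — Parallel Q: Q = R/(ω₀L) = 4520/(1988·0.00508) = 447.5.
Step 4 — Bandwidth: Δω = ω₀/Q = 4.443 rad/s; BW = Δω/(2π) = 0.7071 Hz.

(a) f₀ = 316.4 Hz  (b) Q = 447.5  (c) BW = 0.7071 Hz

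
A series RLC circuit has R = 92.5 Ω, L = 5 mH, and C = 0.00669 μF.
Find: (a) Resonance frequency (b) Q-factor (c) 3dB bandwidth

Step 1 — Resonance: ω₀ = 1/√(LC) = 1/√(0.005·6.69e-09) = 1.729e+05 rad/s.
Step 2 — f₀ = ω₀/(2π) = 2.752e+04 Hz.
Step 3 — Series Q: Q = ω₀L/R = 1.729e+05·0.005/92.5 = 9.346.
Step 4 — Bandwidth: Δω = ω₀/Q = 1.85e+04 rad/s; BW = Δω/(2π) = 2944 Hz.

(a) f₀ = 2.752e+04 Hz  (b) Q = 9.346  (c) BW = 2944 Hz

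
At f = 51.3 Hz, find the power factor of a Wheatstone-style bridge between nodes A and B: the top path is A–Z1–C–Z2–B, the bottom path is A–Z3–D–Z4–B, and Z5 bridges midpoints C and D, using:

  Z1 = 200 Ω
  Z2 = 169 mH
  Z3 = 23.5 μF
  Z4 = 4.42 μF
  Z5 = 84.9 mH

Step 1 — Angular frequency: ω = 2π·f = 2π·51.3 = 322.3 rad/s.
Step 2 — Component impedances:
  Z1: Z = R = 200 Ω
  Z2: Z = jωL = j·322.3·0.169 = 0 + j54.47 Ω
  Z3: Z = 1/(jωC) = -j/(ω·C) = 0 - j132 Ω
  Z4: Z = 1/(jωC) = -j/(ω·C) = 0 - j701.9 Ω
  Z5: Z = jωL = j·322.3·0.0849 = 0 + j27.37 Ω
Step 3 — Bridge requires nodal analysis (the Z5 bridge couples midpoints C and D, so the two paths cannot be reduced to a simple series/parallel combination). Setting node B to ground and injecting 1 A at node A, the 3-node admittance system at A, C, D solves to V_A = Z_AB = 40.27 - j18.55 Ω = 44.34∠-24.7° Ω.
Step 4 — Power factor: PF = cos(φ) = Re(Z)/|Z| = 40.273/44.339 = 0.9083.
Step 5 — Type: Im(Z) = -18.55 ⇒ leading (phase φ = -24.7°).

PF = 0.9083 (leading, φ = -24.7°)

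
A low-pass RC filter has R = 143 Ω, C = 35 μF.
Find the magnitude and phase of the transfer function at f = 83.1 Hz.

Step 1 — Angular frequency: ω = 2π·83.1 = 522.1 rad/s.
Step 2 — Transfer function: H(jω) = 1/(1 + jωRC).
Step 3 — Denominator: 1 + jωRC = 1 + j·522.1·143·3.5e-05 = 1 + j2.613.
Step 4 — H = 0.1277 - j0.3338.
Step 5 — Magnitude: |H| = 0.3574 (-8.9 dB); phase: φ = -69.1°.

|H| = 0.3574 (-8.9 dB), φ = -69.1°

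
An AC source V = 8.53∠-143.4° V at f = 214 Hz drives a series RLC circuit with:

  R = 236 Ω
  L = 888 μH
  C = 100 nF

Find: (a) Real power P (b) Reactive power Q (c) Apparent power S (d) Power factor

Step 1 — Angular frequency: ω = 2π·f = 2π·214 = 1345 rad/s.
Step 2 — Component impedances:
  R: Z = R = 236 Ω
  L: Z = jωL = j·1345·0.000888 = 0 + j1.194 Ω
  C: Z = 1/(jωC) = -j/(ω·C) = 0 - j7437 Ω
Step 3 — Series combination: Z_total = R + L + C = 236 - j7436 Ω = 7440∠-88.2° Ω.
Step 4 — Source phasor: V = 8.53∠-143.4° V = -6.848 - j5.086 V.
Step 5 — Current: I = V / Z = 0.0006541 - j0.0009417 A = 0.001147∠-55.2° A.
Step 6 — Complex power: S = V·I* = 0.0003102 - j0.009775 VA.
Step 7 — Real power: P = Re(S) = 0.0003102 W.
Step 8 — Reactive power: Q = Im(S) = -0.009775 VAR.
Step 9 — Apparent power: |S| = 0.00978 VA.
Step 10 — Power factor: PF = P/|S| = 0.03172 (leading).

(a) P = 0.0003102 W  (b) Q = -0.009775 VAR  (c) S = 0.00978 VA  (d) PF = 0.03172 (leading)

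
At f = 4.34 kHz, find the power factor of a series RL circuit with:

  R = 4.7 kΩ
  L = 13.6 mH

Step 1 — Angular frequency: ω = 2π·f = 2π·4340 = 2.727e+04 rad/s.
Step 2 — Component impedances:
  R: Z = R = 4700 Ω
  L: Z = jωL = j·2.727e+04·0.0136 = 0 + j370.9 Ω
Step 3 — Series combination: Z_total = R + L = 4700 + j370.9 Ω = 4715∠4.5° Ω.
Step 4 — Power factor: PF = cos(φ) = Re(Z)/|Z| = 4700/4714.6 = 0.9969.
Step 5 — Type: Im(Z) = 370.9 ⇒ lagging (phase φ = 4.5°).

PF = 0.9969 (lagging, φ = 4.5°)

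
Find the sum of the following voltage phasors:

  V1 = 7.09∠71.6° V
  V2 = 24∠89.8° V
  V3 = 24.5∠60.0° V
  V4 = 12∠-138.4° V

Step 1 — Convert each phasor to rectangular form:
  V1 = 7.09·(cos(71.6°) + j·sin(71.6°)) = 2.238 + j6.728 V
  V2 = 24·(cos(89.8°) + j·sin(89.8°)) = 0.08378 + j24 V
  V3 = 24.5·(cos(60.0°) + j·sin(60.0°)) = 12.25 + j21.22 V
  V4 = 12·(cos(-138.4°) + j·sin(-138.4°)) = -8.974 - j7.967 V
Step 2 — Sum components: V_total = 5.598 + j43.98 V.
Step 3 — Convert to polar: |V_total| = 44.33 V, ∠V_total = 82.7°.

V_total = 44.33∠82.7° V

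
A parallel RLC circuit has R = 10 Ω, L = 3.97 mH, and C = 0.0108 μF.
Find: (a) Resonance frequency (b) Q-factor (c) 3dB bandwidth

Step 1 — Resonance: ω₀ = 1/√(LC) = 1/√(0.00397·1.08e-08) = 1.527e+05 rad/s.
Step 2 — f₀ = ω₀/(2π) = 2.431e+04 Hz.
Step 3 — Parallel Q: Q = R/(ω₀L) = 10/(1.527e+05·0.00397) = 0.01649.
Step 4 — Bandwidth: Δω = ω₀/Q = 9.259e+06 rad/s; BW = Δω/(2π) = 1.474e+06 Hz.

(a) f₀ = 2.431e+04 Hz  (b) Q = 0.01649  (c) BW = 1.474e+06 Hz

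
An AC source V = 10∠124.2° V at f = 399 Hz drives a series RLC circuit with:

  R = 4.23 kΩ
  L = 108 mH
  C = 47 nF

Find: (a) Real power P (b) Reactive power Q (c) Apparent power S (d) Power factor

Step 1 — Angular frequency: ω = 2π·f = 2π·399 = 2507 rad/s.
Step 2 — Component impedances:
  R: Z = R = 4230 Ω
  L: Z = jωL = j·2507·0.108 = 0 + j270.8 Ω
  C: Z = 1/(jωC) = -j/(ω·C) = 0 - j8487 Ω
Step 3 — Series combination: Z_total = R + L + C = 4230 - j8216 Ω = 9241∠-62.8° Ω.
Step 4 — Source phasor: V = 10∠124.2° V = -5.621 + j8.271 V.
Step 5 — Current: I = V / Z = -0.001074 - j0.0001311 A = 0.001082∠-173.0° A.
Step 6 — Complex power: S = V·I* = 0.004953 - j0.009621 VA.
Step 7 — Real power: P = Re(S) = 0.004953 W.
Step 8 — Reactive power: Q = Im(S) = -0.009621 VAR.
Step 9 — Apparent power: |S| = 0.01082 VA.
Step 10 — Power factor: PF = P/|S| = 0.4577 (leading).

(a) P = 0.004953 W  (b) Q = -0.009621 VAR  (c) S = 0.01082 VA  (d) PF = 0.4577 (leading)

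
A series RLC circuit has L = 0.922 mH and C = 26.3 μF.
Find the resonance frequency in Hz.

Step 1 — Resonance condition Im(Z)=0 gives ω₀ = 1/√(LC).
Step 2 — ω₀ = 1/√(0.000922·2.63e-05) = 6422 rad/s.
Step 3 — f₀ = ω₀/(2π) = 1022 Hz.

f₀ = 1022 Hz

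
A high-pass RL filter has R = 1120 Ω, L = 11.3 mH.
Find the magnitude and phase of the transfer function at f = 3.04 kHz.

Step 1 — Angular frequency: ω = 2π·3040 = 1.91e+04 rad/s.
Step 2 — Transfer function: H(jω) = jωL/(R + jωL).
Step 3 — Numerator jωL = j·215.8; denominator R + jωL = 1120 + j215.8.
Step 4 — H = 0.03581 + j0.1858.
Step 5 — Magnitude: |H| = 0.1892 (-14.5 dB); phase: φ = 79.1°.

|H| = 0.1892 (-14.5 dB), φ = 79.1°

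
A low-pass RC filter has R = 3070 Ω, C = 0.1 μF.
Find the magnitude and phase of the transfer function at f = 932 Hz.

Step 1 — Angular frequency: ω = 2π·932 = 5856 rad/s.
Step 2 — Transfer function: H(jω) = 1/(1 + jωRC).
Step 3 — Denominator: 1 + jωRC = 1 + j·5856·3070·1e-07 = 1 + j1.798.
Step 4 — H = 0.2363 - j0.4248.
Step 5 — Magnitude: |H| = 0.4861 (-6.3 dB); phase: φ = -60.9°.

|H| = 0.4861 (-6.3 dB), φ = -60.9°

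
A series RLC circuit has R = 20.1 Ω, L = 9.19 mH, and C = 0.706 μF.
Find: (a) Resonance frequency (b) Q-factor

Step 1 — Resonance condition Im(Z)=0 gives ω₀ = 1/√(LC).
Step 2 — ω₀ = 1/√(0.00919·7.06e-07) = 1.241e+04 rad/s.
Step 3 — f₀ = ω₀/(2π) = 1976 Hz.
Step 4 — Series Q: Q = ω₀L/R = 1.241e+04·0.00919/20.1 = 5.676.

(a) f₀ = 1976 Hz  (b) Q = 5.676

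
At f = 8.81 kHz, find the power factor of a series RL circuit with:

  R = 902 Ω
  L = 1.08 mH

Step 1 — Angular frequency: ω = 2π·f = 2π·8810 = 5.535e+04 rad/s.
Step 2 — Component impedances:
  R: Z = R = 902 Ω
  L: Z = jωL = j·5.535e+04·0.00108 = 0 + j59.78 Ω
Step 3 — Series combination: Z_total = R + L = 902 + j59.78 Ω = 904∠3.8° Ω.
Step 4 — Power factor: PF = cos(φ) = Re(Z)/|Z| = 902/904 = 0.9978.
Step 5 — Type: Im(Z) = 59.78 ⇒ lagging (phase φ = 3.8°).

PF = 0.9978 (lagging, φ = 3.8°)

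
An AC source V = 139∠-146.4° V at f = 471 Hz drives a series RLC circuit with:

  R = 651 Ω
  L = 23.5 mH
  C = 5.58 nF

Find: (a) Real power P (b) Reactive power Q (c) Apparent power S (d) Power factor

Step 1 — Angular frequency: ω = 2π·f = 2π·471 = 2959 rad/s.
Step 2 — Component impedances:
  R: Z = R = 651 Ω
  L: Z = jωL = j·2959·0.0235 = 0 + j69.55 Ω
  C: Z = 1/(jωC) = -j/(ω·C) = 0 - j6.056e+04 Ω
Step 3 — Series combination: Z_total = R + L + C = 651 - j6.049e+04 Ω = 6.049e+04∠-89.4° Ω.
Step 4 — Source phasor: V = 139∠-146.4° V = -115.8 - j76.92 V.
Step 5 — Current: I = V / Z = 0.001251 - j0.001928 A = 0.002298∠-57.0° A.
Step 6 — Complex power: S = V·I* = 0.003437 - j0.3194 VA.
Step 7 — Real power: P = Re(S) = 0.003437 W.
Step 8 — Reactive power: Q = Im(S) = -0.3194 VAR.
Step 9 — Apparent power: |S| = 0.3194 VA.
Step 10 — Power factor: PF = P/|S| = 0.01076 (leading).

(a) P = 0.003437 W  (b) Q = -0.3194 VAR  (c) S = 0.3194 VA  (d) PF = 0.01076 (leading)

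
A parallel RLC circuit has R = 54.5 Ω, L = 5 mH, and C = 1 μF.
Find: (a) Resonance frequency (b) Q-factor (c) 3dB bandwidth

Step 1 — Resonance: ω₀ = 1/√(LC) = 1/√(0.005·1e-06) = 1.414e+04 rad/s.
Step 2 — f₀ = ω₀/(2π) = 2251 Hz.
Step 3 — Parallel Q: Q = R/(ω₀L) = 54.5/(1.414e+04·0.005) = 0.7707.
Step 4 — Bandwidth: Δω = ω₀/Q = 1.835e+04 rad/s; BW = Δω/(2π) = 2920 Hz.

(a) f₀ = 2251 Hz  (b) Q = 0.7707  (c) BW = 2920 Hz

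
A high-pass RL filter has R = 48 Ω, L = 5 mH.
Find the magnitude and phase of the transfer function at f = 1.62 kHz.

Step 1 — Angular frequency: ω = 2π·1620 = 1.018e+04 rad/s.
Step 2 — Transfer function: H(jω) = jωL/(R + jωL).
Step 3 — Numerator jωL = j·50.89; denominator R + jωL = 48 + j50.89.
Step 4 — H = 0.5292 + j0.4991.
Step 5 — Magnitude: |H| = 0.7275 (-2.8 dB); phase: φ = 43.3°.

|H| = 0.7275 (-2.8 dB), φ = 43.3°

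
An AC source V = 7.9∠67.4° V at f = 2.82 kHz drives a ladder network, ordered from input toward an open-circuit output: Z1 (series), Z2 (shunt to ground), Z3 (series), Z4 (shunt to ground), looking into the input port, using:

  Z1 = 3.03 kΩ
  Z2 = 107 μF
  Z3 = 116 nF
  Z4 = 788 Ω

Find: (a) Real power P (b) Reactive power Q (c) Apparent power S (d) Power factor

Step 1 — Angular frequency: ω = 2π·f = 2π·2820 = 1.772e+04 rad/s.
Step 2 — Component impedances:
  Z1: Z = R = 3030 Ω
  Z2: Z = 1/(jωC) = -j/(ω·C) = 0 - j0.5275 Ω
  Z3: Z = 1/(jωC) = -j/(ω·C) = 0 - j486.5 Ω
  Z4: Z = R = 788 Ω
Step 3 — Ladder network (open output): work backward from the far end, alternating series and parallel combinations. Z_in = 3030 - j0.5273 Ω = 3030∠-0.0° Ω.
Step 4 — Source phasor: V = 7.9∠67.4° V = 3.036 + j7.293 V.
Step 5 — Current: I = V / Z = 0.001002 + j0.002407 A = 0.002607∠67.4° A.
Step 6 — Complex power: S = V·I* = 0.0206 - j3.584e-06 VA.
Step 7 — Real power: P = Re(S) = 0.0206 W.
Step 8 — Reactive power: Q = Im(S) = -3.584e-06 VAR.
Step 9 — Apparent power: |S| = 0.0206 VA.
Step 10 — Power factor: PF = P/|S| = 1 (leading).

(a) P = 0.0206 W  (b) Q = -3.584e-06 VAR  (c) S = 0.0206 VA  (d) PF = 1 (leading)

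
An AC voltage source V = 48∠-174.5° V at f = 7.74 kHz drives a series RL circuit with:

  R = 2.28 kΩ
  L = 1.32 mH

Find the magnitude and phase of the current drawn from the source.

Step 1 — Angular frequency: ω = 2π·f = 2π·7740 = 4.863e+04 rad/s.
Step 2 — Component impedances:
  R: Z = R = 2280 Ω
  L: Z = jωL = j·4.863e+04·0.00132 = 0 + j64.19 Ω
Step 3 — Series combination: Z_total = R + L = 2280 + j64.19 Ω = 2281∠1.6° Ω.
Step 4 — Source phasor: V = 48∠-174.5° V = -47.78 - j4.601 V.
Step 5 — Ohm's law: I = V / Z_total = (-47.78 - j4.601) / (2280 + j64.19) = -0.021 - j0.001427 A.
Step 6 — Convert to polar: |I| = 0.02104 A, ∠I = -176.1°.

I = 0.02104∠-176.1° A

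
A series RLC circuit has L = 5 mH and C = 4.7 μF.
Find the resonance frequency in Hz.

Step 1 — Resonance condition Im(Z)=0 gives ω₀ = 1/√(LC).
Step 2 — ω₀ = 1/√(0.005·4.7e-06) = 6523 rad/s.
Step 3 — f₀ = ω₀/(2π) = 1038 Hz.

f₀ = 1038 Hz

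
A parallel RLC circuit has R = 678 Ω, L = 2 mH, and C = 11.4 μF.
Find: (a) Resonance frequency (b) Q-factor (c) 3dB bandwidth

Step 1 — Resonance: ω₀ = 1/√(LC) = 1/√(0.002·1.14e-05) = 6623 rad/s.
Step 2 — f₀ = ω₀/(2π) = 1054 Hz.
Step 3 — Parallel Q: Q = R/(ω₀L) = 678/(6623·0.002) = 51.19.
Step 4 — Bandwidth: Δω = ω₀/Q = 129.4 rad/s; BW = Δω/(2π) = 20.59 Hz.

(a) f₀ = 1054 Hz  (b) Q = 51.19  (c) BW = 20.59 Hz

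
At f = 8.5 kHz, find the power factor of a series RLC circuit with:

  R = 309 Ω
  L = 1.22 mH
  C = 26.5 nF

Step 1 — Angular frequency: ω = 2π·f = 2π·8500 = 5.341e+04 rad/s.
Step 2 — Component impedances:
  R: Z = R = 309 Ω
  L: Z = jωL = j·5.341e+04·0.00122 = 0 + j65.16 Ω
  C: Z = 1/(jωC) = -j/(ω·C) = 0 - j706.6 Ω
Step 3 — Series combination: Z_total = R + L + C = 309 - j641.4 Ω = 712∠-64.3° Ω.
Step 4 — Power factor: PF = cos(φ) = Re(Z)/|Z| = 309/712 = 0.434.
Step 5 — Type: Im(Z) = -641.4 ⇒ leading (phase φ = -64.3°).

PF = 0.434 (leading, φ = -64.3°)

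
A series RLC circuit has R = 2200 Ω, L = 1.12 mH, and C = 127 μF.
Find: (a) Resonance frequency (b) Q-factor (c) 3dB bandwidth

Step 1 — Resonance condition Im(Z)=0 gives ω₀ = 1/√(LC).
Step 2 — ω₀ = 1/√(0.00112·0.000127) = 2651 rad/s.
Step 3 — f₀ = ω₀/(2π) = 422 Hz.
Step 4 — Series Q: Q = ω₀L/R = 2651·0.00112/2200 = 0.00135.
Step 5 — 3dB bandwidth: Δω = ω₀/Q = 1.964e+06 rad/s; BW = Δω/(2π) = 3.126e+05 Hz.

(a) f₀ = 422 Hz  (b) Q = 0.00135  (c) BW = 3.126e+05 Hz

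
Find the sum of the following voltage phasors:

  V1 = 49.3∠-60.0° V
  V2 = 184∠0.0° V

Step 1 — Convert each phasor to rectangular form:
  V1 = 49.3·(cos(-60.0°) + j·sin(-60.0°)) = 24.65 - j42.7 V
  V2 = 184·(cos(0.0°) + j·sin(0.0°)) = 184 V
Step 2 — Sum components: V_total = 208.7 - j42.7 V.
Step 3 — Convert to polar: |V_total| = 213 V, ∠V_total = -11.6°.

V_total = 213∠-11.6° V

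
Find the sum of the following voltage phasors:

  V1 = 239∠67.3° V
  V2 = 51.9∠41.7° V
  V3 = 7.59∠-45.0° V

Step 1 — Convert each phasor to rectangular form:
  V1 = 239·(cos(67.3°) + j·sin(67.3°)) = 92.23 + j220.5 V
  V2 = 51.9·(cos(41.7°) + j·sin(41.7°)) = 38.75 + j34.53 V
  V3 = 7.59·(cos(-45.0°) + j·sin(-45.0°)) = 5.367 - j5.367 V
Step 2 — Sum components: V_total = 136.3 + j249.6 V.
Step 3 — Convert to polar: |V_total| = 284.5 V, ∠V_total = 61.4°.

V_total = 284.5∠61.4° V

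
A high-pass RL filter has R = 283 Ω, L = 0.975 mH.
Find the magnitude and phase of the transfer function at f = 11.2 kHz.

Step 1 — Angular frequency: ω = 2π·1.12e+04 = 7.037e+04 rad/s.
Step 2 — Transfer function: H(jω) = jωL/(R + jωL).
Step 3 — Numerator jωL = j·68.61; denominator R + jωL = 283 + j68.61.
Step 4 — H = 0.05552 + j0.229.
Step 5 — Magnitude: |H| = 0.2356 (-12.6 dB); phase: φ = 76.4°.

|H| = 0.2356 (-12.6 dB), φ = 76.4°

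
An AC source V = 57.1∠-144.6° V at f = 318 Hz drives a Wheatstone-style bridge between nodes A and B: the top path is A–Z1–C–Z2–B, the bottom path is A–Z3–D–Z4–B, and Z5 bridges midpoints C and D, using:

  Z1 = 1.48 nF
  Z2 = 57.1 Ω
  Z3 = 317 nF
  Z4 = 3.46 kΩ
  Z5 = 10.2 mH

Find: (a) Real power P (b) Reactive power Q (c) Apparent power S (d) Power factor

Step 1 — Angular frequency: ω = 2π·f = 2π·318 = 1998 rad/s.
Step 2 — Component impedances:
  Z1: Z = 1/(jωC) = -j/(ω·C) = 0 - j3.382e+05 Ω
  Z2: Z = R = 57.1 Ω
  Z3: Z = 1/(jωC) = -j/(ω·C) = 0 - j1579 Ω
  Z4: Z = R = 3460 Ω
  Z5: Z = jωL = j·1998·0.0102 = 0 + j20.38 Ω
Step 3 — Bridge requires nodal analysis (the Z5 bridge couples midpoints C and D, so the two paths cannot be reduced to a simple series/parallel combination). Setting node B to ground and injecting 1 A at node A, the 3-node admittance system at A, C, D solves to V_A = Z_AB = 56.29 - j1552 Ω = 1553∠-87.9° Ω.
Step 4 — Source phasor: V = 57.1∠-144.6° V = -46.54 - j33.08 V.
Step 5 — Current: I = V / Z = 0.0202 - j0.03072 A = 0.03677∠-56.7° A.
Step 6 — Complex power: S = V·I* = 0.07609 - j2.098 VA.
Step 7 — Real power: P = Re(S) = 0.07609 W.
Step 8 — Reactive power: Q = Im(S) = -2.098 VAR.
Step 9 — Apparent power: |S| = 2.099 VA.
Step 10 — Power factor: PF = P/|S| = 0.03624 (leading).

(a) P = 0.07609 W  (b) Q = -2.098 VAR  (c) S = 2.099 VA  (d) PF = 0.03624 (leading)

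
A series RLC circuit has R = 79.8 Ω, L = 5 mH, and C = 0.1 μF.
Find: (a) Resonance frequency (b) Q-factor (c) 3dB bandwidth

Step 1 — Resonance condition Im(Z)=0 gives ω₀ = 1/√(LC).
Step 2 — ω₀ = 1/√(0.005·1e-07) = 4.472e+04 rad/s.
Step 3 — f₀ = ω₀/(2π) = 7118 Hz.
Step 4 — Series Q: Q = ω₀L/R = 4.472e+04·0.005/79.8 = 2.802.
Step 5 — 3dB bandwidth: Δω = ω₀/Q = 1.596e+04 rad/s; BW = Δω/(2π) = 2540 Hz.

(a) f₀ = 7118 Hz  (b) Q = 2.802  (c) BW = 2540 Hz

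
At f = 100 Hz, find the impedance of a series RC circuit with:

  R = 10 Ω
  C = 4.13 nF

Step 1 — Angular frequency: ω = 2π·f = 2π·100 = 628.3 rad/s.
Step 2 — Component impedances:
  R: Z = R = 10 Ω
  C: Z = 1/(jωC) = -j/(ω·C) = 0 - j3.854e+05 Ω
Step 3 — Series combination: Z_total = R + C = 10 - j3.854e+05 Ω = 3.854e+05∠-90.0° Ω.

Z = 10 - j3.854e+05 Ω = 3.854e+05∠-90.0° Ω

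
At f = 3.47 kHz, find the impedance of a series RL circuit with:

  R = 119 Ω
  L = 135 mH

Step 1 — Angular frequency: ω = 2π·f = 2π·3470 = 2.18e+04 rad/s.
Step 2 — Component impedances:
  R: Z = R = 119 Ω
  L: Z = jωL = j·2.18e+04·0.135 = 0 + j2943 Ω
Step 3 — Series combination: Z_total = R + L = 119 + j2943 Ω = 2946∠87.7° Ω.

Z = 119 + j2943 Ω = 2946∠87.7° Ω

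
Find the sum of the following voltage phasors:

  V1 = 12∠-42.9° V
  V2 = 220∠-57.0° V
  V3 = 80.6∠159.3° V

Step 1 — Convert each phasor to rectangular form:
  V1 = 12·(cos(-42.9°) + j·sin(-42.9°)) = 8.791 - j8.169 V
  V2 = 220·(cos(-57.0°) + j·sin(-57.0°)) = 119.8 - j184.5 V
  V3 = 80.6·(cos(159.3°) + j·sin(159.3°)) = -75.4 + j28.49 V
Step 2 — Sum components: V_total = 53.21 - j164.2 V.
Step 3 — Convert to polar: |V_total| = 172.6 V, ∠V_total = -72.0°.

V_total = 172.6∠-72.0° V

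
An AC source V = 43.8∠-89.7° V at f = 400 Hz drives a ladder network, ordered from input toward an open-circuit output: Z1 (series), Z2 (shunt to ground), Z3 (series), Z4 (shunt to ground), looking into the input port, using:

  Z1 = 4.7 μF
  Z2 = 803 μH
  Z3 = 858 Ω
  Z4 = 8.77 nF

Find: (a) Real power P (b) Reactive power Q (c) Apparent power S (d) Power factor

Step 1 — Angular frequency: ω = 2π·f = 2π·400 = 2513 rad/s.
Step 2 — Component impedances:
  Z1: Z = 1/(jωC) = -j/(ω·C) = 0 - j84.66 Ω
  Z2: Z = jωL = j·2513·0.000803 = 0 + j2.018 Ω
  Z3: Z = R = 858 Ω
  Z4: Z = 1/(jωC) = -j/(ω·C) = 0 - j4.537e+04 Ω
Step 3 — Ladder network (open output): work backward from the far end, alternating series and parallel combinations. Z_in = 1.697e-06 - j82.64 Ω = 82.64∠-90.0° Ω.
Step 4 — Source phasor: V = 43.8∠-89.7° V = 0.2293 - j43.8 V.
Step 5 — Current: I = V / Z = 0.53 + j0.002775 A = 0.53∠0.3° A.
Step 6 — Complex power: S = V·I* = 4.768e-07 - j23.21 VA.
Step 7 — Real power: P = Re(S) = 4.768e-07 W.
Step 8 — Reactive power: Q = Im(S) = -23.21 VAR.
Step 9 — Apparent power: |S| = 23.21 VA.
Step 10 — Power factor: PF = P/|S| = 2.054e-08 (leading).

(a) P = 4.768e-07 W  (b) Q = -23.21 VAR  (c) S = 23.21 VA  (d) PF = 2.054e-08 (leading)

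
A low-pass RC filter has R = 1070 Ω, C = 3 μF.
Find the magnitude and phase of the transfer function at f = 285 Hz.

Step 1 — Angular frequency: ω = 2π·285 = 1791 rad/s.
Step 2 — Transfer function: H(jω) = 1/(1 + jωRC).
Step 3 — Denominator: 1 + jωRC = 1 + j·1791·1070·3e-06 = 1 + j5.748.
Step 4 — H = 0.02938 - j0.1689.
Step 5 — Magnitude: |H| = 0.1714 (-15.3 dB); phase: φ = -80.1°.

|H| = 0.1714 (-15.3 dB), φ = -80.1°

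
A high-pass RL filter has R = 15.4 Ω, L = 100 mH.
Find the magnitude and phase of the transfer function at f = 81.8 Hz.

Step 1 — Angular frequency: ω = 2π·81.8 = 514 rad/s.
Step 2 — Transfer function: H(jω) = jωL/(R + jωL).
Step 3 — Numerator jωL = j·51.4; denominator R + jωL = 15.4 + j51.4.
Step 4 — H = 0.9176 + j0.2749.
Step 5 — Magnitude: |H| = 0.9579 (-0.4 dB); phase: φ = 16.7°.

|H| = 0.9579 (-0.4 dB), φ = 16.7°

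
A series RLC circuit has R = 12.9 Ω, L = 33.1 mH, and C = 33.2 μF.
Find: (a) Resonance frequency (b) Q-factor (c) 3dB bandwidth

Step 1 — Resonance condition Im(Z)=0 gives ω₀ = 1/√(LC).
Step 2 — ω₀ = 1/√(0.0331·3.32e-05) = 953.9 rad/s.
Step 3 — f₀ = ω₀/(2π) = 151.8 Hz.
Step 4 — Series Q: Q = ω₀L/R = 953.9·0.0331/12.9 = 2.448.
Step 5 — 3dB bandwidth: Δω = ω₀/Q = 389.7 rad/s; BW = Δω/(2π) = 62.03 Hz.

(a) f₀ = 151.8 Hz  (b) Q = 2.448  (c) BW = 62.03 Hz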